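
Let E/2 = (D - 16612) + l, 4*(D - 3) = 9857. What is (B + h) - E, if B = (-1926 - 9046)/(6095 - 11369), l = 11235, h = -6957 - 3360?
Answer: -23708843/5274 ≈ -4495.4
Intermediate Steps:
h = -10317
D = 9869/4 (D = 3 + (1/4)*9857 = 3 + 9857/4 = 9869/4 ≈ 2467.3)
B = 5486/2637 (B = -10972/(-5274) = -10972*(-1/5274) = 5486/2637 ≈ 2.0804)
E = -11639/2 (E = 2*((9869/4 - 16612) + 11235) = 2*(-56579/4 + 11235) = 2*(-11639/4) = -11639/2 ≈ -5819.5)
(B + h) - E = (5486/2637 - 10317) - 1*(-11639/2) = -27200443/2637 + 11639/2 = -23708843/5274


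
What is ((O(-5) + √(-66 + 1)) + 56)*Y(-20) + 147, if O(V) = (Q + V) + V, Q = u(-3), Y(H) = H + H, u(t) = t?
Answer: -1573 - 40*I*√65 ≈ -1573.0 - 322.49*I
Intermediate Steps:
Y(H) = 2*H
Q = -3
O(V) = -3 + 2*V (O(V) = (-3 + V) + V = -3 + 2*V)
((O(-5) + √(-66 + 1)) + 56)*Y(-20) + 147 = (((-3 + 2*(-5)) + √(-66 + 1)) + 56)*(2*(-20)) + 147 = (((-3 - 10) + √(-65)) + 56)*(-40) + 147 = ((-13 + I*√65) + 56)*(-40) + 147 = (43 + I*√65)*(-40) + 147 = (-1720 - 40*I*√65) + 147 = -1573 - 40*I*√65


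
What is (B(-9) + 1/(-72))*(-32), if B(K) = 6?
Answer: -1724/9 ≈ -191.56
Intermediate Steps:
(B(-9) + 1/(-72))*(-32) = (6 + 1/(-72))*(-32) = (6 - 1/72)*(-32) = (431/72)*(-32) = -1724/9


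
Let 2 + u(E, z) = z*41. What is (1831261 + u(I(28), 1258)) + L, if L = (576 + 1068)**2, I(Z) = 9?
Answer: 4585573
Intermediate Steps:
L = 2702736 (L = 1644**2 = 2702736)
u(E, z) = -2 + 41*z (u(E, z) = -2 + z*41 = -2 + 41*z)
(1831261 + u(I(28), 1258)) + L = (1831261 + (-2 + 41*1258)) + 2702736 = (1831261 + (-2 + 51578)) + 2702736 = (1831261 + 51576) + 2702736 = 1882837 + 2702736 = 4585573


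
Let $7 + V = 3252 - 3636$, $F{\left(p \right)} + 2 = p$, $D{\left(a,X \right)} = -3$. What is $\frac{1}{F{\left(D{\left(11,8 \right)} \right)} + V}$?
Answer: $- \frac{1}{396} \approx -0.0025253$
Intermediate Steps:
$F{\left(p \right)} = -2 + p$
$V = -391$ ($V = -7 + \left(3252 - 3636\right) = -7 - 384 = -391$)
$\frac{1}{F{\left(D{\left(11,8 \right)} \right)} + V} = \frac{1}{\left(-2 - 3\right) - 391} = \frac{1}{-5 - 391} = \frac{1}{-396} = - \frac{1}{396}$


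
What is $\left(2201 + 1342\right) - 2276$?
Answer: $1267$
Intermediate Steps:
$\left(2201 + 1342\right) - 2276 = 3543 - 2276 = 1267$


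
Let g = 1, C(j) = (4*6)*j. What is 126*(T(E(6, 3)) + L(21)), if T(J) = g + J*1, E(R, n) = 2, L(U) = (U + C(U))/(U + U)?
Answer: 1953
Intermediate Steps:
C(j) = 24*j
L(U) = 25/2 (L(U) = (U + 24*U)/(U + U) = (25*U)/((2*U)) = (25*U)*(1/(2*U)) = 25/2)
T(J) = 1 + J (T(J) = 1 + J*1 = 1 + J)
126*(T(E(6, 3)) + L(21)) = 126*((1 + 2) + 25/2) = 126*(3 + 25/2) = 126*(31/2) = 1953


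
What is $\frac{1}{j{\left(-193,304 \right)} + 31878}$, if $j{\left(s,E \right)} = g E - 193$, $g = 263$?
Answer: $\frac{1}{111637} \approx 8.9576 \cdot 10^{-6}$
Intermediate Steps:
$j{\left(s,E \right)} = -193 + 263 E$ ($j{\left(s,E \right)} = 263 E - 193 = -193 + 263 E$)
$\frac{1}{j{\left(-193,304 \right)} + 31878} = \frac{1}{\left(-193 + 263 \cdot 304\right) + 31878} = \frac{1}{\left(-193 + 79952\right) + 31878} = \frac{1}{79759 + 31878} = \frac{1}{111637}$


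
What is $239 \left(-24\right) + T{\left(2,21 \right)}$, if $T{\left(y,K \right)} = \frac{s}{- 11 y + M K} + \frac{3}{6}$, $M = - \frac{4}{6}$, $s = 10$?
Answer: $- \frac{51622}{9} \approx -5735.8$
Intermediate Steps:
$M = - \frac{2}{3}$ ($M = \left(-4\right) \frac{1}{6} = - \frac{2}{3} \approx -0.66667$)
$T{\left(y,K \right)} = \frac{1}{2} + \frac{10}{- 11 y - \frac{2 K}{3}}$ ($T{\left(y,K \right)} = \frac{10}{- 11 y - \frac{2 K}{3}} + \frac{3}{6} = \frac{10}{- 11 y - \frac{2 K}{3}} + 3 \cdot \frac{1}{6} = \frac{10}{- 11 y - \frac{2 K}{3}} + \frac{1}{2} = \frac{1}{2} + \frac{10}{- 11 y - \frac{2 K}{3}}$)
$239 \left(-24\right) + T{\left(2,21 \right)} = 239 \left(-24\right) + \frac{-60 + 2 \cdot 21 + 33 \cdot 2}{2 \left(2 \cdot 21 + 33 \cdot 2\right)} = -5736 + \frac{-60 + 42 + 66}{2 \left(42 + 66\right)} = -5736 + \frac{1}{2} \cdot \frac{1}{108} \cdot 48 = -5736 + \frac{2}{9} = - \frac{51622}{9}$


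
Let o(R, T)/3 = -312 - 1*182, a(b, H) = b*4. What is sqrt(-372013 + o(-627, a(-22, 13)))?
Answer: I*sqrt(373495) ≈ 611.14*I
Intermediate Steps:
a(b, H) = 4*b
o(R, T) = -1482 (o(R, T) = 3*(-312 - 1*182) = 3*(-312 - 182) = 3*(-494) = -1482)
sqrt(-372013 + o(-627, a(-22, 13))) = sqrt(-372013 - 1482) = sqrt(-373495) = I*sqrt(373495)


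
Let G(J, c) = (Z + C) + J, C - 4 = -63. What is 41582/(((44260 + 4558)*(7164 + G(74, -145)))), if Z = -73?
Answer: 1223/10202962 ≈ 0.00011987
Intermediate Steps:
C = -59 (C = 4 - 63 = -59)
G(J, c) = -132 + J (G(J, c) = (-73 - 59) + J = -132 + J)
41582/(((44260 + 4558)*(7164 + G(74, -145)))) = 41582/(((44260 + 4558)*(7164 + (-132 + 74)))) = 41582/((48818*(7164 - 58))) = 41582/((48818*7106)) = 41582/346900708 = 41582*(1/346900708) = 1223/10202962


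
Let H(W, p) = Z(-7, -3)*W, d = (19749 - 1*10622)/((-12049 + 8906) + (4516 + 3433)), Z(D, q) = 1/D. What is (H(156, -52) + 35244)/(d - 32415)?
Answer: -1184928912/1090441541 ≈ -1.0867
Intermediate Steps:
d = 9127/4806 (d = (19749 - 10622)/(-3143 + 7949) = 9127/4806 ≈ 1.8991)
H(W, p) = -W/7 (H(W, p) = W/(-7) = -W/7)
(H(156, -52) + 35244)/(d - 32415) = (-⅐*156 + 35244)/(9127/4806 - 32415) = (-156/7 + 35244)/(-155777363/4806) = (246552/7)*(-4806/155777363) = -1184928912/1090441541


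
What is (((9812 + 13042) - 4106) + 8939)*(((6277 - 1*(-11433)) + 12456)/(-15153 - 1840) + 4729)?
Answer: 2224089262197/16993 ≈ 1.3088e+8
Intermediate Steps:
(((9812 + 13042) - 4106) + 8939)*(((6277 - 1*(-11433)) + 12456)/(-15153 - 1840) + 4729) = ((22854 - 4106) + 8939)*(((6277 + 11433) + 12456)/(-16993) + 4729) = (18748 + 8939)*((17710 + 12456)*(-1/16993) + 4729) = 27687*(30166*(-1/16993) + 4729) = 27687*(-30166/16993 + 4729) = 27687*(80329731/16993) = 2224089262197/16993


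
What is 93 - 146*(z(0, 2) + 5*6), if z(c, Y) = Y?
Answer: -4579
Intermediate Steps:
93 - 146*(z(0, 2) + 5*6) = 93 - 146*(2 + 5*6) = 93 - 146*(2 + 30) = 93 - 146*32 = 93 - 4672 = -4579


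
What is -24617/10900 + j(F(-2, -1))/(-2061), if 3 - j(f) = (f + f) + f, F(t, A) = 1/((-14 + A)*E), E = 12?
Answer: -38076389/16848675 ≈ -2.2599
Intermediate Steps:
F(t, A) = 1/(12*(-14 + A)) (F(t, A) = 1/((-14 + A)*12) = (1/12)/(-14 + A) = 1/(12*(-14 + A)))
j(f) = 3 - 3*f (j(f) = 3 - ((f + f) + f) = 3 - (2*f + f) = 3 - 3*f)
-24617/10900 + j(F(-2, -1))/(-2061) = -24617/10900 + (3 - 1/(4*(-14 - 1)))/(-2061) = -24617*1/10900 + (3 - 1/(4*(-15)))*(-1/2061) = -24617/10900 + (3 - (-1)/(4*15))*(-1/2061) = -24617/10900 + (3 - 3*(-1/180))*(-1/2061) = -24617/10900 + (3 + 1/60)*(-1/2061) = -24617/10900 + (181/60)*(-1/2061) = -24617/10900 - 181/123660 = -38076389/16848675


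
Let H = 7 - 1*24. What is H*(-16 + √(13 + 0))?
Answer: 272 - 17*√13 ≈ 210.71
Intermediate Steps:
H = -17 (H = 7 - 24 = -17)
H*(-16 + √(13 + 0)) = -17*(-16 + √(13 + 0)) = -17*(-16 + √13) = 272 - 17*√13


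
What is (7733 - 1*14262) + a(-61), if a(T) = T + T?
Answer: -6651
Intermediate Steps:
a(T) = 2*T
(7733 - 1*14262) + a(-61) = (7733 - 1*14262) + 2*(-61) = (7733 - 14262) - 122 = -6529 - 122 = -6651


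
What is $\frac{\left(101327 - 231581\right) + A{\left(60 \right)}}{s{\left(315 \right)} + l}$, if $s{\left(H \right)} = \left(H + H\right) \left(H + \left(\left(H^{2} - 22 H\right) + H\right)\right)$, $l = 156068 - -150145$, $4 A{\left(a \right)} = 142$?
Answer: $- \frac{260437}{117697926} \approx -0.0022128$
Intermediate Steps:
$A{\left(a \right)} = \frac{71}{2}$ ($A{\left(a \right)} = \frac{1}{4} \cdot 142 = \frac{71}{2}$)
$l = 306213$ ($l = 156068 + 150145 = 306213$)
$s{\left(H \right)} = 2 H \left(H^{2} - 20 H\right)$ ($s{\left(H \right)} = 2 H \left(H + \left(H^{2} - 21 H\right)\right) = 2 H \left(H^{2} - 20 H\right)$)
$\frac{\left(101327 - 231581\right) + A{\left(60 \right)}}{s{\left(315 \right)} + l} = \frac{\left(101327 - 231581\right) + \frac{71}{2}}{2 \cdot 315^{2} \left(-20 + 315\right) + 306213} = \frac{\left(101327 - 231581\right) + \frac{71}{2}}{2 \cdot 99225 \cdot 295 + 306213} = \frac{-130254 + \frac{71}{2}}{58542750 + 306213} = - \frac{260437}{2 \cdot 58848963} = \left(- \frac{260437}{2}\right) \frac{1}{58848963} = - \frac{260437}{117697926}$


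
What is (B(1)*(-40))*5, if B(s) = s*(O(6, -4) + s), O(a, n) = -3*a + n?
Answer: 4200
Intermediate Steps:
O(a, n) = n - 3*a
B(s) = s*(-22 + s) (B(s) = s*((-4 - 3*6) + s) = s*((-4 - 18) + s) = s*(-22 + s))
(B(1)*(-40))*5 = ((1*(-22 + 1))*(-40))*5 = ((1*(-21))*(-40))*5 = -21*(-40)*5 = 840*5 = 4200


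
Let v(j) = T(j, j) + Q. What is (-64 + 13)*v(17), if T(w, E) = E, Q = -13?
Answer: -204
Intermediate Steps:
v(j) = -13 + j (v(j) = j - 13 = -13 + j)
(-64 + 13)*v(17) = (-64 + 13)*(-13 + 17) = -51*4 = -204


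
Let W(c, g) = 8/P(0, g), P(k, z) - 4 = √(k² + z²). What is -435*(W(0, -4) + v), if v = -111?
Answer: 47850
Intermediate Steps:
P(k, z) = 4 + √(k² + z²)
W(c, g) = 8/(4 + √(g²)) (W(c, g) = 8/(4 + √(0² + g²)) = 8/(4 + √(0 + g²)) = 8/(4 + √(g²)))
-435*(W(0, -4) + v) = -435*(8/(4 + √((-4)²)) - 111) = -435*(8/(4 + √16) - 111) = -435*(8/(4 + 4) - 111) = -435*(8/8 - 111) = -435*(8*(⅛) - 111) = -435*(1 - 111) = -435*(-110) = 47850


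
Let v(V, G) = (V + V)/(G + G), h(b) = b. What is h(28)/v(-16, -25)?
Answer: 175/4 ≈ 43.750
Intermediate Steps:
v(V, G) = V/G (v(V, G) = (2*V)/((2*G)) = (2*V)*(1/(2*G)) = V/G)
h(28)/v(-16, -25) = 28/((-16/(-25))) = 28/((-16*(-1/25))) = 28/(16/25) = 28*(25/16) = 175/4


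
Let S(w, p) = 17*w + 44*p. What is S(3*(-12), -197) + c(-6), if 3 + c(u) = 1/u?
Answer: -55699/6 ≈ -9283.2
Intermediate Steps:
c(u) = -3 + 1/u
S(3*(-12), -197) + c(-6) = (17*(3*(-12)) + 44*(-197)) + (-3 + 1/(-6)) = (17*(-36) - 8668) + (-3 - 1/6) = (-612 - 8668) - 19/6 = -9280 - 19/6 = -55699/6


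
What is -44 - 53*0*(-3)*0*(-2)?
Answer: -44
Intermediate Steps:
-44 - 53*0*(-3)*0*(-2) = -44 - 0*0 = -44 - 53*0 = -44 + 0 = -44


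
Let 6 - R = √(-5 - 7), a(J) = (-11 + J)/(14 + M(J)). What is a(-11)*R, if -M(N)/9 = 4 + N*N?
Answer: 12/101 - 4*I*√3/101 ≈ 0.11881 - 0.068596*I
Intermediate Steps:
M(N) = -36 - 9*N² (M(N) = -9*(4 + N*N) = -9*(4 + N²) = -36 - 9*N²)
a(J) = (-11 + J)/(-22 - 9*J²) (a(J) = (-11 + J)/(14 + (-36 - 9*J²)) = (-11 + J)/(-22 - 9*J²))
R = 6 - 2*I*√3 (R = 6 - √(-5 - 7) = 6 - √(-12) = 6 - 2*I*√3 ≈ 6.0 - 3.4641*I)
a(-11)*R = ((11 - 1*(-11))/(22 + 9*(-11)²))*(6 - 2*I*√3) = ((11 + 11)/(22 + 9*121))*(6 - 2*I*√3) = (22/(22 + 1089))*(6 - 2*I*√3) = (22/1111)*(6 - 2*I*√3) = ((1/1111)*22)*(6 - 2*I*√3) = 2*(6 - 2*I*√3)/101 = 12/101 - 4*I*√3/101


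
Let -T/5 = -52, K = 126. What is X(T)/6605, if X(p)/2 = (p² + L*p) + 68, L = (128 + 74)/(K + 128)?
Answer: 17240192/838835 ≈ 20.553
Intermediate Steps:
L = 101/127 (L = (128 + 74)/(126 + 128) = 202/254 = 202*(1/254) = 101/127 ≈ 0.79528)
T = 260 (T = -5*(-52) = 260)
X(p) = 136 + 2*p² + 202*p/127 (X(p) = 2*((p² + 101*p/127) + 68) = 2*(68 + p² + 101*p/127) = 136 + 2*p² + 202*p/127)
X(T)/6605 = (136 + 2*260² + (202/127)*260)/6605 = (136 + 2*67600 + 52520/127)*(1/6605) = (136 + 135200 + 52520/127)*(1/6605) = (17240192/127)*(1/6605) = 17240192/838835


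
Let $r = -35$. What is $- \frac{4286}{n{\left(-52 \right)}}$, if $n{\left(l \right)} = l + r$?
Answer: $\frac{4286}{87} \approx 49.264$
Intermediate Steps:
$n{\left(l \right)} = -35 + l$ ($n{\left(l \right)} = l - 35 = -35 + l$)
$- \frac{4286}{n{\left(-52 \right)}} = - \frac{4286}{-35 - 52} = - \frac{4286}{-87} = \left(-4286\right) \left(- \frac{1}{87}\right) = \frac{4286}{87}$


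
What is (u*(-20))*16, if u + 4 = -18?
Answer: 7040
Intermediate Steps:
u = -22 (u = -4 - 18 = -22)
(u*(-20))*16 = -22*(-20)*16 = 440*16 = 7040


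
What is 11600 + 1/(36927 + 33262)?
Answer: 814192401/70189 ≈ 11600.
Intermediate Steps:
11600 + 1/(36927 + 33262) = 11600 + 1/70189 = 814192401/70189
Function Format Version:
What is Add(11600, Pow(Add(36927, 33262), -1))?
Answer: Rational(814192401, 70189) ≈ 11600.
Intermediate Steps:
Add(11600, Pow(Add(36927, 33262), -1)) = Add(11600, Pow(70189, -1)) = Add(11600, Rational(1, 70189)) = Rational(814192401, 70189)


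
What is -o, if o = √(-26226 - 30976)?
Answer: -I*√57202 ≈ -239.17*I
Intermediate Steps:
o = I*√57202 (o = √(-57202) = I*√57202 ≈ 239.17*I)
-o = -I*√57202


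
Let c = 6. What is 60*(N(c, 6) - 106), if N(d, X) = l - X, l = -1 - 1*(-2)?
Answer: -6660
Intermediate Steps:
l = 1 (l = -1 + 2 = 1)
N(d, X) = 1 - X
60*(N(c, 6) - 106) = 60*((1 - 1*6) - 106) = 60*((1 - 6) - 106) = 60*(-5 - 106) = 60*(-111) = -6660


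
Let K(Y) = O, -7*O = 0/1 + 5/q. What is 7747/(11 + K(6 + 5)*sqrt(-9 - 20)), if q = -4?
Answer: 66810128/95589 - 1084580*I*sqrt(29)/95589 ≈ 698.93 - 61.102*I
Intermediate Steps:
O = 5/28 (O = -(0/1 + 5/(-4))/7 = -(0*1 + 5*(-1/4))/7 = -(0 - 5/4)/7 = -1/7*(-5/4) = 5/28 ≈ 0.17857)
K(Y) = 5/28
7747/(11 + K(6 + 5)*sqrt(-9 - 20)) = 7747/(11 + 5*sqrt(-9 - 20)/28) = 7747/(11 + 5*sqrt(-29)/28) = 7747/(11 + 5*(I*sqrt(29))/28) = 7747/(11 + 5*I*sqrt(29)/28)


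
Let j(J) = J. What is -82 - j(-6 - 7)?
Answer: -69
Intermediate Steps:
-82 - j(-6 - 7) = -82 - (-6 - 7) = -82 - 1*(-13) = -82 + 13 = -69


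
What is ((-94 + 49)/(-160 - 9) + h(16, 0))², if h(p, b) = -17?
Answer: 7997584/28561 ≈ 280.02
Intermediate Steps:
((-94 + 49)/(-160 - 9) + h(16, 0))² = ((-94 + 49)/(-160 - 9) - 17)² = (-45/(-169) - 17)² = (-45*(-1/169) - 17)² = (45/169 - 17)² = (-2828/169)² = 7997584/28561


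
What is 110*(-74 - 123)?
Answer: -21670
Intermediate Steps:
110*(-74 - 123) = 110*(-197) = -21670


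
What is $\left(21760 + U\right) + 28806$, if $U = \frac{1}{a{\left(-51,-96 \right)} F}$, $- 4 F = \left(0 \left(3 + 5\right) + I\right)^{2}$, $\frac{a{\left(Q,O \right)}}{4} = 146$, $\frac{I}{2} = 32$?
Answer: $\frac{30239277055}{598016} \approx 50566.0$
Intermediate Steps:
$I = 64$ ($I = 2 \cdot 32 = 64$)
$a{\left(Q,O \right)} = 584$ ($a{\left(Q,O \right)} = 4 \cdot 146 = 584$)
$F = -1024$ ($F = - \frac{\left(0 \left(3 + 5\right) + 64\right)^{2}}{4} = - \frac{\left(0 \cdot 8 + 64\right)^{2}}{4} = - \frac{\left(0 + 64\right)^{2}}{4} = - \frac{64^{2}}{4} = \left(- \frac{1}{4}\right) 4096 = -1024$)
$U = - \frac{1}{598016}$ ($U = \frac{1}{584 \left(-1024\right)} = \frac{1}{584} \left(- \frac{1}{1024}\right) = - \frac{1}{598016} \approx -1.6722 \cdot 10^{-6}$)
$\left(21760 + U\right) + 28806 = \left(21760 - \frac{1}{598016}\right) + 28806 = \frac{13012828159}{598016} + 28806 = \frac{30239277055}{598016}$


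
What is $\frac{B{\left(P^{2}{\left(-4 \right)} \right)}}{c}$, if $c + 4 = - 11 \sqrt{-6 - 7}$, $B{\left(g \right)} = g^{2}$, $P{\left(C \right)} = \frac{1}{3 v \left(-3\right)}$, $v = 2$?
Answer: $\frac{i}{104976 \left(- 4 i + 11 \sqrt{13}\right)} \approx -2.398 \cdot 10^{-8} + 2.3777 \cdot 10^{-7} i$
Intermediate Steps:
$P{\left(C \right)} = - \frac{1}{18}$ ($P{\left(C \right)} = \frac{1}{3 \cdot 2 \left(-3\right)} = \frac{1}{6 \left(-3\right)} = \frac{1}{-18} = - \frac{1}{18}$)
$c = -4 - 11 i \sqrt{13}$ ($c = -4 - 11 \sqrt{-6 - 7} = -4 - 11 \sqrt{-13} = -4 - 11 i \sqrt{13} \approx -4.0 - 39.661 i$)
$\frac{B{\left(P^{2}{\left(-4 \right)} \right)}}{c} = \frac{\left(\left(- \frac{1}{18}\right)^{2}\right)^{2}}{-4 - 11 i \sqrt{13}} = \frac{1}{104976 \left(-4 - 11 i \sqrt{13}\right)}$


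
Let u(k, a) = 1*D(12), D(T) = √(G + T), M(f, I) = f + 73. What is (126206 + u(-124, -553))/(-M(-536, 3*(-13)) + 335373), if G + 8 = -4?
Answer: 63103/167918 ≈ 0.37580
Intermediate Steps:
G = -12 (G = -8 - 4 = -12)
M(f, I) = 73 + f
D(T) = √(-12 + T)
u(k, a) = 0 (u(k, a) = 1*√(-12 + 12) = 1*√0 = 1*0 = 0)
(126206 + u(-124, -553))/(-M(-536, 3*(-13)) + 335373) = (126206 + 0)/(-(73 - 536) + 335373) = 126206/(-1*(-463) + 335373) = 126206/(463 + 335373) = 126206/335836 = 126206*(1/335836) = 63103/167918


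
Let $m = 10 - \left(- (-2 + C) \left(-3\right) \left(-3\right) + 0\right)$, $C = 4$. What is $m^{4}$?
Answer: $614656$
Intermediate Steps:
$m = 28$ ($m = 10 - \left(- (-2 + 4) \left(-3\right) \left(-3\right) + 0\right) = 10 - \left(\left(-1\right) 2 \left(-3\right) \left(-3\right) + 0\right) = 10 - \left(\left(-2\right) \left(-3\right) \left(-3\right) + 0\right) = 10 - \left(6 \left(-3\right) + 0\right) = 10 - \left(-18 + 0\right) = 10 - -18 = 10 + 18 = 28$)
$m^{4} = 28^{4} = 614656$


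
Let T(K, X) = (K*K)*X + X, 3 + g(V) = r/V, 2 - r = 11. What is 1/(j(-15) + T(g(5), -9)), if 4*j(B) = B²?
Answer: -100/16011 ≈ -0.0062457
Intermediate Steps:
r = -9 (r = 2 - 1*11 = 2 - 11 = -9)
g(V) = -3 - 9/V
T(K, X) = X + X*K² (T(K, X) = K²*X + X = X*K² + X = X + X*K²)
j(B) = B²/4
1/(j(-15) + T(g(5), -9)) = 1/((¼)*(-15)² - 9*(1 + (-3 - 9/5)²)) = 1/((¼)*225 - 9*(1 + (-3 - 9*⅕)²)) = 1/(225/4 - 9*(1 + (-3 - 9/5)²)) = 1/(225/4 - 9*(1 + (-24/5)²)) = 1/(225/4 - 9*(1 + 576/25)) = 1/(225/4 - 9*601/25) = 1/(225/4 - 5409/25) = 1/(-16011/100) = -100/16011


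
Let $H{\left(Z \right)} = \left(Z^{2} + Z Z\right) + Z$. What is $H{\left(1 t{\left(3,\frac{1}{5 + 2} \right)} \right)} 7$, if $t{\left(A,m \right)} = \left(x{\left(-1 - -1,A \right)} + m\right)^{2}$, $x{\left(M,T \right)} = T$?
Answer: $\frac{492228}{343} \approx 1435.1$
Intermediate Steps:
$t{\left(A,m \right)} = \left(A + m\right)^{2}$
$H{\left(Z \right)} = Z + 2 Z^{2}$ ($H{\left(Z \right)} = \left(Z^{2} + Z^{2}\right) + Z = 2 Z^{2} + Z = Z + 2 Z^{2}$)
$H{\left(1 t{\left(3,\frac{1}{5 + 2} \right)} \right)} 7 = 1 \left(3 + \frac{1}{5 + 2}\right)^{2} \left(1 + 2 \cdot 1 \left(3 + \frac{1}{5 + 2}\right)^{2}\right) 7 = 1 \left(3 + \frac{1}{7}\right)^{2} \left(1 + 2 \cdot 1 \left(3 + \frac{1}{7}\right)^{2}\right) 7 = 1 \left(\frac{22}{7}\right)^{2} \left(1 + 2 \cdot 1 \left(\frac{22}{7}\right)^{2}\right) 7 = 1 \cdot \frac{484}{49} \left(1 + 2 \cdot 1 \cdot \frac{484}{49}\right) 7 = \frac{484 \left(1 + 2 \cdot \frac{484}{49}\right)}{49} \cdot 7 = \frac{484 \left(1 + \frac{968}{49}\right)}{49} \cdot 7 = \frac{484}{49} \cdot \frac{1017}{49} \cdot 7 = \frac{492228}{2401} \cdot 7 = \frac{492228}{343}$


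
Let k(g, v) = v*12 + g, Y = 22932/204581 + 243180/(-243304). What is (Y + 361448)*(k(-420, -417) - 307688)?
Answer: -54165864474405259900/478609381 ≈ -1.1317e+11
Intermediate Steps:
Y = -849433851/957218762 (Y = 22932*(1/204581) + 243180*(-1/243304) = 1764/15737 - 60795/60826 = -849433851/957218762 ≈ -0.88740)
k(g, v) = g + 12*v (k(g, v) = 12*v + g = g + 12*v)
(Y + 361448)*(k(-420, -417) - 307688) = (-849433851/957218762 + 361448)*((-420 + 12*(-417)) - 307688) = 345983957653525*((-420 - 5004) - 307688)/957218762 = 345983957653525*(-5424 - 307688)/957218762 = (345983957653525/957218762)*(-313112) = -54165864474405259900/478609381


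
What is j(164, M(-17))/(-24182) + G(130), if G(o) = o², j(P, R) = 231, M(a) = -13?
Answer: 408675569/24182 ≈ 16900.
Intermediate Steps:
j(164, M(-17))/(-24182) + G(130) = 231/(-24182) + 130² = 231*(-1/24182) + 16900 = -231/24182 + 16900 = 408675569/24182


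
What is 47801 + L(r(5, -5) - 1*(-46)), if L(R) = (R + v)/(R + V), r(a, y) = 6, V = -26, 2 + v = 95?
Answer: 1242971/26 ≈ 47807.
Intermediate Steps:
v = 93 (v = -2 + 95 = 93)
L(R) = (93 + R)/(-26 + R) (L(R) = (R + 93)/(R - 26) = (93 + R)/(-26 + R))
47801 + L(r(5, -5) - 1*(-46)) = 47801 + (93 + (6 - 1*(-46)))/(-26 + (6 - 1*(-46))) = 47801 + (93 + (6 + 46))/(-26 + (6 + 46)) = 47801 + (93 + 52)/(-26 + 52) = 47801 + 145/26 = 1242971/26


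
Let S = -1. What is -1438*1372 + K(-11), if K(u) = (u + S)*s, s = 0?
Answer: -1972936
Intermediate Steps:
K(u) = 0 (K(u) = (u - 1)*0 = (-1 + u)*0 = 0)
-1438*1372 + K(-11) = -1438*1372 + 0 = -1972936 + 0 = -1972936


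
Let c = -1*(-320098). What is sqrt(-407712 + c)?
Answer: I*sqrt(87614) ≈ 296.0*I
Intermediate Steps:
c = 320098
sqrt(-407712 + c) = sqrt(-407712 + 320098) = sqrt(-87614) = I*sqrt(87614)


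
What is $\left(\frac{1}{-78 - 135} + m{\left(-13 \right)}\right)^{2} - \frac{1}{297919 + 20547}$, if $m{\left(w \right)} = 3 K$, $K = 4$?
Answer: $\frac{2078953964281}{14448483954} \approx 143.89$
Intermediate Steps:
$m{\left(w \right)} = 12$ ($m{\left(w \right)} = 3 \cdot 4 = 12$)
$\left(\frac{1}{-78 - 135} + m{\left(-13 \right)}\right)^{2} - \frac{1}{297919 + 20547} = \left(\frac{1}{-78 - 135} + 12\right)^{2} - \frac{1}{297919 + 20547} = \left(\frac{1}{-213} + 12\right)^{2} - \frac{1}{318466} = \left(- \frac{1}{213} + 12\right)^{2} - \frac{1}{318466} = \left(\frac{2555}{213}\right)^{2} - \frac{1}{318466} = \frac{6528025}{45369} - \frac{1}{318466} = \frac{2078953964281}{14448483954}$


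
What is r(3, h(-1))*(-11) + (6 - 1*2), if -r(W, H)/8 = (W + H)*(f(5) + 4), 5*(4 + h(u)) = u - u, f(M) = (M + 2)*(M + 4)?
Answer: -5892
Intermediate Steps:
f(M) = (2 + M)*(4 + M)
h(u) = -4 (h(u) = -4 + (u - u)/5 = -4 + (1/5)*0 = -4 + 0 = -4)
r(W, H) = -536*H - 536*W (r(W, H) = -8*(W + H)*((8 + 5**2 + 6*5) + 4) = -8*(H + W)*((8 + 25 + 30) + 4) = -8*(H + W)*(63 + 4) = -8*(H + W)*67 = -8*(67*H + 67*W) = -536*H - 536*W)
r(3, h(-1))*(-11) + (6 - 1*2) = (-536*(-4) - 536*3)*(-11) + (6 - 1*2) = (2144 - 1608)*(-11) + (6 - 2) = 536*(-11) + 4 = -5896 + 4 = -5892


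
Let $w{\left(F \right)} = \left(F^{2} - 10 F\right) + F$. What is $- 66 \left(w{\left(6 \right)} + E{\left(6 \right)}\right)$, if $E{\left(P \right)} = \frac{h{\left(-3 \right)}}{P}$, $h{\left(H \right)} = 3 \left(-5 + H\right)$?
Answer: $1452$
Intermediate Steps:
$h{\left(H \right)} = -15 + 3 H$
$E{\left(P \right)} = - \frac{24}{P}$ ($E{\left(P \right)} = \frac{-15 + 3 \left(-3\right)}{P} = \frac{-15 - 9}{P} = - \frac{24}{P}$)
$w{\left(F \right)} = F^{2} - 9 F$
$- 66 \left(w{\left(6 \right)} + E{\left(6 \right)}\right) = - 66 \left(6 \left(-9 + 6\right) - \frac{24}{6}\right) = - 66 \left(6 \left(-3\right) - 4\right) = - 66 \left(-18 - 4\right) = \left(-66\right) \left(-22\right) = 1452$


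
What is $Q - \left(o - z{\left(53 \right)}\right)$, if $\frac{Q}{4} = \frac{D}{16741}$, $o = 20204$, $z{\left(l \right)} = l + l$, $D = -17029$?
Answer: $- \frac{336528734}{16741} \approx -20102.0$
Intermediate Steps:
$z{\left(l \right)} = 2 l$
$Q = - \frac{68116}{16741}$ ($Q = 4 \left(- \frac{17029}{16741}\right) = - \frac{68116}{16741} \approx -4.0688$)
$Q - \left(o - z{\left(53 \right)}\right) = - \frac{68116}{16741} - \left(20204 - 2 \cdot 53\right) = - \frac{68116}{16741} - \left(20204 - 106\right) = - \frac{68116}{16741} - 20098 = - \frac{336528734}{16741}$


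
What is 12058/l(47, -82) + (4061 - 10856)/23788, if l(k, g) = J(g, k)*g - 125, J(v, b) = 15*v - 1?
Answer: -398215811/2398234796 ≈ -0.16605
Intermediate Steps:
J(v, b) = -1 + 15*v
l(k, g) = -125 + g*(-1 + 15*g) (l(k, g) = (-1 + 15*g)*g - 125 = g*(-1 + 15*g) - 125 = -125 + g*(-1 + 15*g))
12058/l(47, -82) + (4061 - 10856)/23788 = 12058/(-125 - 82*(-1 + 15*(-82))) + (4061 - 10856)/23788 = 12058/(-125 - 82*(-1 - 1230)) - 6795*1/23788 = 12058/(-125 - 82*(-1231)) - 6795/23788 = 12058/(-125 + 100942) - 6795/23788 = 12058/100817 - 6795/23788 = -398215811/2398234796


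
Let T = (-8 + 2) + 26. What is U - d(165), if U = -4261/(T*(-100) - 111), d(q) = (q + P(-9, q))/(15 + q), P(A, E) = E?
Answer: 2345/12666 ≈ 0.18514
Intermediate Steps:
T = 20 (T = -6 + 26 = 20)
d(q) = 2*q/(15 + q) (d(q) = (q + q)/(15 + q) = (2*q)/(15 + q) = 2*q/(15 + q))
U = 4261/2111 (U = -4261/(20*(-100) - 111) = -4261/(-2000 - 111) = -4261/(-2111) = -4261*(-1/2111) = 4261/2111 ≈ 2.0185)
U - d(165) = 4261/2111 - 2*165/(15 + 165) = 4261/2111 - 2*165/180 = 4261/2111 - 1*11/6 = 4261/2111 - 11/6 = 2345/12666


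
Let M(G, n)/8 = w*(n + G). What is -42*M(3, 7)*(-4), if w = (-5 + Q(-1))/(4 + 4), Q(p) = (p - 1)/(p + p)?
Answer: -6720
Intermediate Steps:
Q(p) = (-1 + p)/(2*p) (Q(p) = (-1 + p)/((2*p)) = (-1 + p)*(1/(2*p)) = (-1 + p)/(2*p))
w = -½ (w = (-5 + (½)*(-1 - 1)/(-1))/(4 + 4) = (-5 + (½)*(-1)*(-2))/8 = (-5 + 1)*(⅛) = -4*⅛ = -½ ≈ -0.50000)
M(G, n) = -4*G - 4*n (M(G, n) = 8*(-(n + G)/2) = 8*(-(G + n)/2) = 8*(-G/2 - n/2) = -4*G - 4*n)
-42*M(3, 7)*(-4) = -42*(-4*3 - 4*7)*(-4) = -42*(-12 - 28)*(-4) = -42*(-40)*(-4) = 1680*(-4) = -6720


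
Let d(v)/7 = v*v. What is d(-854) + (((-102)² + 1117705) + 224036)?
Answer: 6457357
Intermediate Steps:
d(v) = 7*v² (d(v) = 7*(v*v) = 7*v²)
d(-854) + (((-102)² + 1117705) + 224036) = 7*(-854)² + (((-102)² + 1117705) + 224036) = 7*729316 + ((10404 + 1117705) + 224036) = 5105212 + (1128109 + 224036) = 5105212 + 1352145 = 6457357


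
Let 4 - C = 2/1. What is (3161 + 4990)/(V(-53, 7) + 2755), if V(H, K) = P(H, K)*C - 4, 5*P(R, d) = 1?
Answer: 40755/13757 ≈ 2.9625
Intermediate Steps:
P(R, d) = ⅕ (P(R, d) = (⅕)*1 = ⅕)
C = 2 (C = 4 - 2/1 = 4 - 2 = 2)
V(H, K) = -18/5 (V(H, K) = (⅕)*2 - 4 = ⅖ - 4 = -18/5)
(3161 + 4990)/(V(-53, 7) + 2755) = (3161 + 4990)/(-18/5 + 2755) = 8151/(13757/5) = 8151*(5/13757) = 40755/13757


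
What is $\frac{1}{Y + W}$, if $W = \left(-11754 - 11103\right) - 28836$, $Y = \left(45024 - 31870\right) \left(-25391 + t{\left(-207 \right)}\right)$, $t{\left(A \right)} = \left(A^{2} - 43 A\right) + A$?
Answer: $\frac{1}{343951715} \approx 2.9074 \cdot 10^{-9}$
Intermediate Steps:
$t{\left(A \right)} = A^{2} - 42 A$
$Y = 344003408$ ($Y = \left(45024 - 31870\right) \left(-25391 - 207 \left(-42 - 207\right)\right) = 13154 \left(-25391 - -51543\right) = 13154 \left(-25391 + 51543\right) = 13154 \cdot 26152 = 344003408$)
$W = -51693$ ($W = -22857 - 28836 = -51693$)
$\frac{1}{Y + W} = \frac{1}{344003408 - 51693} = \frac{1}{343951715}$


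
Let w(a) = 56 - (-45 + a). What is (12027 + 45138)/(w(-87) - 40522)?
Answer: -57165/40334 ≈ -1.4173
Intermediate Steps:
w(a) = 101 - a (w(a) = 56 + (45 - a) = 101 - a)
(12027 + 45138)/(w(-87) - 40522) = (12027 + 45138)/((101 - 1*(-87)) - 40522) = 57165/((101 + 87) - 40522) = 57165/(188 - 40522) = 57165/(-40334) = 57165*(-1/40334) = -57165/40334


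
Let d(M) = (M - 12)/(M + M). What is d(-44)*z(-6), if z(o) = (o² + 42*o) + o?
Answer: -1554/11 ≈ -141.27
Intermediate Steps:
z(o) = o² + 43*o
d(M) = (-12 + M)/(2*M) (d(M) = (-12 + M)/((2*M)) = (-12 + M)*(1/(2*M)) = (-12 + M)/(2*M))
d(-44)*z(-6) = ((½)*(-12 - 44)/(-44))*(-6*(43 - 6)) = ((½)*(-1/44)*(-56))*(-6*37) = (7/11)*(-222) = -1554/11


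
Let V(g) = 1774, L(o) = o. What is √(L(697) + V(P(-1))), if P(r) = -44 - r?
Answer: √2471 ≈ 49.709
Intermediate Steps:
√(L(697) + V(P(-1))) = √(697 + 1774) = √2471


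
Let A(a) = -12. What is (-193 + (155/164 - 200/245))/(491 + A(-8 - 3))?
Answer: -1549913/3849244 ≈ -0.40265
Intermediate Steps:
(-193 + (155/164 - 200/245))/(491 + A(-8 - 3)) = (-193 + (155/164 - 200/245))/(491 - 12) = (-193 + (155*(1/164) - 200*1/245))/479 = (-193 + (155/164 - 40/49))*(1/479) = (-193 + 1035/8036)*(1/479) = -1549913/8036*1/479 = -1549913/3849244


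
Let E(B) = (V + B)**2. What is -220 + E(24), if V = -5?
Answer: 141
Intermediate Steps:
E(B) = (-5 + B)**2
-220 + E(24) = -220 + (-5 + 24)**2 = -220 + 19**2 = -220 + 361 = 141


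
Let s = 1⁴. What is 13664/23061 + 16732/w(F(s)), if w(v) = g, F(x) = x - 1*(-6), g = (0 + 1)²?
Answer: 385870316/23061 ≈ 16733.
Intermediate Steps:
s = 1
g = 1 (g = 1² = 1)
F(x) = 6 + x (F(x) = x + 6 = 6 + x)
w(v) = 1
13664/23061 + 16732/w(F(s)) = 13664/23061 + 16732/1 = 13664*(1/23061) + 16732*1 = 13664/23061 + 16732 = 385870316/23061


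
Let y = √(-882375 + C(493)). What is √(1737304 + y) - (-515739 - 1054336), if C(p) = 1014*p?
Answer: 1570075 + √(1737304 + 3*I*√42497) ≈ 1.5714e+6 + 0.2346*I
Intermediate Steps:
y = 3*I*√42497 (y = √(-882375 + 1014*493) = √(-882375 + 499902) = √(-382473) = 3*I*√42497 ≈ 618.44*I)
√(1737304 + y) - (-515739 - 1054336) = √(1737304 + 3*I*√42497) - (-515739 - 1054336) = √(1737304 + 3*I*√42497) - 1*(-1570075) = √(1737304 + 3*I*√42497) + 1570075 = 1570075 + √(1737304 + 3*I*√42497)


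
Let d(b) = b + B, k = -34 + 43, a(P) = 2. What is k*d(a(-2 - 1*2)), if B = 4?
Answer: 54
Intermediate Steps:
k = 9
d(b) = 4 + b (d(b) = b + 4 = 4 + b)
k*d(a(-2 - 1*2)) = 9*(4 + 2) = 9*6 = 54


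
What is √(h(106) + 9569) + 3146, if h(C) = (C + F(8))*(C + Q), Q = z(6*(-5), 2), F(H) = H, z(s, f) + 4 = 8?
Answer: 3146 + √22109 ≈ 3294.7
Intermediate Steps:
z(s, f) = 4 (z(s, f) = -4 + 8 = 4)
Q = 4
h(C) = (4 + C)*(8 + C) (h(C) = (C + 8)*(C + 4) = (8 + C)*(4 + C) = (4 + C)*(8 + C))
√(h(106) + 9569) + 3146 = √((32 + 106² + 12*106) + 9569) + 3146 = √((32 + 11236 + 1272) + 9569) + 3146 = √(12540 + 9569) + 3146 = √22109 + 3146 = 3146 + √22109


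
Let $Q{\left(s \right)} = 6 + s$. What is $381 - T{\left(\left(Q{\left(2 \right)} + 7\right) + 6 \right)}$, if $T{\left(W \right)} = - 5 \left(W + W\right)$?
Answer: $591$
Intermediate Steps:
$T{\left(W \right)} = - 10 W$ ($T{\left(W \right)} = - 5 \cdot 2 W = - 10 W$)
$381 - T{\left(\left(Q{\left(2 \right)} + 7\right) + 6 \right)} = 381 - - 10 \left(\left(\left(6 + 2\right) + 7\right) + 6\right) = 381 - - 10 \left(\left(8 + 7\right) + 6\right) = 381 - - 10 \left(15 + 6\right) = 381 - \left(-10\right) 21 = 381 - -210 = 381 + 210 = 591$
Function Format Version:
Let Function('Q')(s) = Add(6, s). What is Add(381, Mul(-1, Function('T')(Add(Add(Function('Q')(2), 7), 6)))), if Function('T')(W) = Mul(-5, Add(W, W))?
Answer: 591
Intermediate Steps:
Function('T')(W) = Mul(-10, W) (Function('T')(W) = Mul(-5, Mul(2, W)) = Mul(-10, W))
Add(381, Mul(-1, Function('T')(Add(Add(Function('Q')(2), 7), 6)))) = Add(381, Mul(-1, Mul(-10, Add(Add(Add(6, 2), 7), 6)))) = Add(381, Mul(-1, Mul(-10, Add(Add(8, 7), 6)))) = Add(381, Mul(-1, Mul(-10, Add(15, 6)))) = Add(381, Mul(-1, Mul(-10, 21))) = Add(381, Mul(-1, -210)) = Add(381, 210) = 591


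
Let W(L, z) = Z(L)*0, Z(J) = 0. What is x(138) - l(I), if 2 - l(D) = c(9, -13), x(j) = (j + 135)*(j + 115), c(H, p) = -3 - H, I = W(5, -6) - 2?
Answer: 69055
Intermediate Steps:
W(L, z) = 0 (W(L, z) = 0*0 = 0)
I = -2 (I = 0 - 2 = -2)
x(j) = (115 + j)*(135 + j) (x(j) = (135 + j)*(115 + j) = (115 + j)*(135 + j))
l(D) = 14 (l(D) = 2 - (-3 - 1*9) = 2 - (-3 - 9) = 2 - 1*(-12) = 2 + 12 = 14)
x(138) - l(I) = (15525 + 138² + 250*138) - 1*14 = (15525 + 19044 + 34500) - 14 = 69069 - 14 = 69055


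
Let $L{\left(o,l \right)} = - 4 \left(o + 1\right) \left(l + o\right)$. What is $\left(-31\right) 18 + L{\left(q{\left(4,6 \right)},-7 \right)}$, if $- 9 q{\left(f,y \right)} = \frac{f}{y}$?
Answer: $- \frac{387682}{729} \approx -531.8$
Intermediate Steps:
$q{\left(f,y \right)} = - \frac{f}{9 y}$ ($q{\left(f,y \right)} = - \frac{f \frac{1}{y}}{9} = - \frac{f}{9 y}$)
$L{\left(o,l \right)} = - 4 \left(1 + o\right) \left(l + o\right)$
$\left(-31\right) 18 + L{\left(q{\left(4,6 \right)},-7 \right)} = \left(-31\right) 18 - \left(-28 + \frac{16}{729} - \left(- \frac{8}{3}\right) 4 \cdot \frac{1}{6}\right) = -558 - \left(-28 + \frac{16}{729} - \left(- \frac{8}{3}\right) 4 \cdot \frac{1}{6}\right) = -558 - \left(- \frac{764}{27} + \frac{16}{729} + \frac{56}{27}\right) = -558 + \left(28 + \frac{8}{27} - \frac{16}{729} - \frac{56}{27}\right) = -558 + \frac{19100}{729} = - \frac{387682}{729}$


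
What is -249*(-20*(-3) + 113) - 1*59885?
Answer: -102962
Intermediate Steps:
-249*(-20*(-3) + 113) - 1*59885 = -249*(60 + 113) - 59885 = -249*173 - 59885 = -43077 - 59885 = -102962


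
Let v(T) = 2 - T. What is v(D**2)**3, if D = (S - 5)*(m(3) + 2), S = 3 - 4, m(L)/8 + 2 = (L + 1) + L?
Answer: -256072069262008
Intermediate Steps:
m(L) = -8 + 16*L (m(L) = -16 + 8*((L + 1) + L) = -16 + 8*((1 + L) + L) = -16 + 8*(1 + 2*L) = -16 + (8 + 16*L) = -8 + 16*L)
S = -1
D = -252 (D = (-1 - 5)*((-8 + 16*3) + 2) = -6*((-8 + 48) + 2) = -6*(40 + 2) = -6*42 = -252)
v(D**2)**3 = (2 - 1*(-252)**2)**3 = (2 - 1*63504)**3 = (2 - 63504)**3 = (-63502)**3 = -256072069262008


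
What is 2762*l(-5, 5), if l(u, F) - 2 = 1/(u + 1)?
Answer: 9667/2 ≈ 4833.5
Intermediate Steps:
l(u, F) = 2 + 1/(1 + u) (l(u, F) = 2 + 1/(u + 1) = 2 + 1/(1 + u))
2762*l(-5, 5) = 2762*((3 + 2*(-5))/(1 - 5)) = 2762*((3 - 10)/(-4)) = 2762*(-1/4*(-7)) = 2762*(7/4) = 9667/2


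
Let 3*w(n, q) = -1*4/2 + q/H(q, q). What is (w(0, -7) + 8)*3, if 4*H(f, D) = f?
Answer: 26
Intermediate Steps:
H(f, D) = f/4
w(n, q) = 2/3 (w(n, q) = (-1*4/2 + q/((q/4)))/3 = (-4*1/2 + q*(4/q))/3 = (-2 + 4)/3 = (1/3)*2 = 2/3)
(w(0, -7) + 8)*3 = (2/3 + 8)*3 = (26/3)*3 = 26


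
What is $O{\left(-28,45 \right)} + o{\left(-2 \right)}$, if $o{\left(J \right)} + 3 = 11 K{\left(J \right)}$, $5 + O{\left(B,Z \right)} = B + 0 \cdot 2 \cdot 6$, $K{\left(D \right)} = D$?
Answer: $-58$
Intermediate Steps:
$O{\left(B,Z \right)} = -5 + B$ ($O{\left(B,Z \right)} = -5 + \left(B + 0 \cdot 2 \cdot 6\right) = -5 + \left(B + 0 \cdot 6\right) = -5 + \left(B + 0\right) = -5 + B$)
$o{\left(J \right)} = -3 + 11 J$
$O{\left(-28,45 \right)} + o{\left(-2 \right)} = \left(-5 - 28\right) + \left(-3 + 11 \left(-2\right)\right) = -33 - 25 = -58$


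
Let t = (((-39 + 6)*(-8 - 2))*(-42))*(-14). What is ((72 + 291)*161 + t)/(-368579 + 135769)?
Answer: -252483/232810 ≈ -1.0845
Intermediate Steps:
t = 194040 (t = (-33*(-10)*(-42))*(-14) = (330*(-42))*(-14) = -13860*(-14) = 194040)
((72 + 291)*161 + t)/(-368579 + 135769) = ((72 + 291)*161 + 194040)/(-368579 + 135769) = (363*161 + 194040)/(-232810) = (58443 + 194040)*(-1/232810) = 252483*(-1/232810) = -252483/232810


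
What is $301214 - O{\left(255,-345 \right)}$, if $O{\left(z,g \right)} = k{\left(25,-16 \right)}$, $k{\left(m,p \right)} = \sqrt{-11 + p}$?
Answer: $301214 - 3 i \sqrt{3} \approx 3.0121 \cdot 10^{5} - 5.1962 i$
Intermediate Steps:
$O{\left(z,g \right)} = 3 i \sqrt{3}$ ($O{\left(z,g \right)} = \sqrt{-11 - 16} = \sqrt{-27} = 3 i \sqrt{3}$)
$301214 - O{\left(255,-345 \right)} = 301214 - 3 i \sqrt{3}$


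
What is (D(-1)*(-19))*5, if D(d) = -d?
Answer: -95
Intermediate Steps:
(D(-1)*(-19))*5 = (-1*(-1)*(-19))*5 = (1*(-19))*5 = -19*5 = -95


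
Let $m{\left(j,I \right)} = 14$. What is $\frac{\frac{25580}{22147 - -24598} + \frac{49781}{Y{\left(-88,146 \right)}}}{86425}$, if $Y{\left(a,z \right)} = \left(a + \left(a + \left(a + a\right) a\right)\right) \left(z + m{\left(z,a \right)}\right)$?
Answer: $\frac{12999193289}{1979504307264000} \approx 6.5669 \cdot 10^{-6}$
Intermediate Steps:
$Y{\left(a,z \right)} = \left(14 + z\right) \left(2 a + 2 a^{2}\right)$ ($Y{\left(a,z \right)} = \left(a + \left(a + \left(a + a\right) a\right)\right) \left(z + 14\right) = \left(a + \left(a + 2 a a\right)\right) \left(14 + z\right) = \left(a + \left(a + 2 a^{2}\right)\right) \left(14 + z\right) = \left(2 a + 2 a^{2}\right) \left(14 + z\right) = \left(14 + z\right) \left(2 a + 2 a^{2}\right)$)
$\frac{\frac{25580}{22147 - -24598} + \frac{49781}{Y{\left(-88,146 \right)}}}{86425} = \frac{\frac{25580}{22147 - -24598} + \frac{49781}{2 \left(-88\right) \left(14 + 146 + 14 \left(-88\right) - 12848\right)}}{86425} = \left(\frac{25580}{22147 + 24598} + \frac{49781}{2 \left(-88\right) \left(14 + 146 - 1232 - 12848\right)}\right) \frac{1}{86425} = \left(\frac{25580}{46745} + \frac{49781}{2 \left(-88\right) \left(-13920\right)}\right) \frac{1}{86425} = \left(25580 \cdot \frac{1}{46745} + \frac{49781}{2449920}\right) \frac{1}{86425} = \left(\frac{5116}{9349} + 49781 \cdot \frac{1}{2449920}\right) \frac{1}{86425} = \left(\frac{5116}{9349} + \frac{49781}{2449920}\right) \frac{1}{86425} = \frac{12999193289}{22904302080} \cdot \frac{1}{86425} = \frac{12999193289}{1979504307264000}$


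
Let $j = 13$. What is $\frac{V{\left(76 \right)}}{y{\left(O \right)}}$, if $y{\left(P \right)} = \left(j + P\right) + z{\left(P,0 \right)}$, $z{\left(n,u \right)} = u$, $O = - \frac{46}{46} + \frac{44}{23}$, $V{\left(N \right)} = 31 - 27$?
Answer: $\frac{23}{80} \approx 0.2875$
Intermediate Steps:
$V{\left(N \right)} = 4$
$O = \frac{21}{23}$ ($O = \left(-46\right) \frac{1}{46} + 44 \cdot \frac{1}{23} = -1 + \frac{44}{23} = \frac{21}{23} \approx 0.91304$)
$y{\left(P \right)} = 13 + P$ ($y{\left(P \right)} = \left(13 + P\right) + 0 = 13 + P$)
$\frac{V{\left(76 \right)}}{y{\left(O \right)}} = \frac{4}{13 + \frac{21}{23}} = \frac{4}{\frac{320}{23}} = 4 \cdot \frac{23}{320} = \frac{23}{80}$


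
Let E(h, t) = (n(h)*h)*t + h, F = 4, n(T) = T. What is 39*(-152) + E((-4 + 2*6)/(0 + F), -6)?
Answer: -5950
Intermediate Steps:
E(h, t) = h + t*h² (E(h, t) = (h*h)*t + h = h²*t + h = t*h² + h = h + t*h²)
39*(-152) + E((-4 + 2*6)/(0 + F), -6) = 39*(-152) + ((-4 + 2*6)/(0 + 4))*(1 + ((-4 + 2*6)/(0 + 4))*(-6)) = -5928 + ((-4 + 12)/4)*(1 + ((-4 + 12)/4)*(-6)) = -5928 + (8*(¼))*(1 + (8*(¼))*(-6)) = -5928 + 2*(1 + 2*(-6)) = -5928 + 2*(1 - 12) = -5928 + 2*(-11) = -5928 - 22 = -5950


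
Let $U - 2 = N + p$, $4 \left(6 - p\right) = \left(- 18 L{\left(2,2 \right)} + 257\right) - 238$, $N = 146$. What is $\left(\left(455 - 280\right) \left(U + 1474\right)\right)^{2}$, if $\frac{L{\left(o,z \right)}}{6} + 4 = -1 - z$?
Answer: $\frac{1007965800625}{16} \approx 6.2998 \cdot 10^{10}$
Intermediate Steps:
$L{\left(o,z \right)} = -30 - 6 z$ ($L{\left(o,z \right)} = -24 + 6 \left(-1 - z\right) = -24 - \left(6 + 6 z\right) = -30 - 6 z$)
$p = - \frac{751}{4}$ ($p = 6 - \frac{\left(- 18 \left(-30 - 12\right) + 257\right) - 238}{4} = 6 - \frac{\left(\left(-18\right) \left(-42\right) + 257\right) - 238}{4} = 6 - \frac{\left(756 + 257\right) - 238}{4} = 6 - \frac{1013 - 238}{4} = 6 - \frac{775}{4} = - \frac{751}{4} \approx -187.75$)
$U = - \frac{159}{4}$ ($U = 2 + \left(146 - \frac{751}{4}\right) = 2 - \frac{167}{4} = - \frac{159}{4} \approx -39.75$)
$\left(\left(455 - 280\right) \left(U + 1474\right)\right)^{2} = \left(\left(455 - 280\right) \left(- \frac{159}{4} + 1474\right)\right)^{2} = \left(175 \cdot \frac{5737}{4}\right)^{2} = \left(\frac{1003975}{4}\right)^{2} = \frac{1007965800625}{16}$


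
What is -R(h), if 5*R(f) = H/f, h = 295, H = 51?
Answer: -51/1475 ≈ -0.034576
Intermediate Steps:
R(f) = 51/(5*f) (R(f) = (51/f)/5 = 51/(5*f))
-R(h) = -51/(5*295) = -1*51/1475 = -51/1475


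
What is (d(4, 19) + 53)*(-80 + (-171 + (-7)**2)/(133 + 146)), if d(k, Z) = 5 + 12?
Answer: -1570940/279 ≈ -5630.6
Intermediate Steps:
d(k, Z) = 17
(d(4, 19) + 53)*(-80 + (-171 + (-7)**2)/(133 + 146)) = (17 + 53)*(-80 + (-171 + (-7)**2)/(133 + 146)) = 70*(-80 + (-171 + 49)/279) = 70*(-80 - 122*1/279) = 70*(-80 - 122/279) = 70*(-22442/279) = -1570940/279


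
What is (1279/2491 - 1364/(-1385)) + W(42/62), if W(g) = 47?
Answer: 167320784/3450035 ≈ 48.498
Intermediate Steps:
(1279/2491 - 1364/(-1385)) + W(42/62) = (1279/2491 - 1364/(-1385)) + 47 = (1279*(1/2491) - 1364*(-1/1385)) + 47 = (1279/2491 + 1364/1385) + 47 = 5169139/3450035 + 47 = 167320784/3450035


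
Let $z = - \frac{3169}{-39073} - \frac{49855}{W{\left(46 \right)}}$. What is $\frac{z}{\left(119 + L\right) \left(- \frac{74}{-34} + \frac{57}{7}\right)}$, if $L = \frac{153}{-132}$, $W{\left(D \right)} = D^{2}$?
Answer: $- \frac{149478468447}{7741598351180} \approx -0.019308$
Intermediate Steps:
$L = - \frac{51}{44}$ ($L = 153 \left(- \frac{1}{132}\right) = - \frac{51}{44} \approx -1.1591$)
$z = - \frac{1941278811}{82678468}$ ($z = - \frac{3169}{-39073} - \frac{49855}{46^{2}} = \left(-3169\right) \left(- \frac{1}{39073}\right) - \frac{49855}{2116} = \frac{3169}{39073} - \frac{49855}{2116} = - \frac{1941278811}{82678468} \approx -23.48$)
$\frac{z}{\left(119 + L\right) \left(- \frac{74}{-34} + \frac{57}{7}\right)} = - \frac{1941278811}{82678468 \left(119 - \frac{51}{44}\right) \left(- \frac{74}{-34} + \frac{57}{7}\right)} = - \frac{1941278811}{82678468 \frac{5185 \left(\left(-74\right) \left(- \frac{1}{34}\right) + 57 \cdot \frac{1}{7}\right)}{44}} = - \frac{1941278811}{82678468 \frac{5185 \left(\frac{37}{17} + \frac{57}{7}\right)}{44}} = - \frac{1941278811}{82678468 \cdot \frac{5185}{44} \cdot \frac{1228}{119}} = - \frac{1941278811}{82678468 \cdot \frac{93635}{77}} = \left(- \frac{1941278811}{82678468}\right) \frac{77}{93635} = - \frac{149478468447}{7741598351180}$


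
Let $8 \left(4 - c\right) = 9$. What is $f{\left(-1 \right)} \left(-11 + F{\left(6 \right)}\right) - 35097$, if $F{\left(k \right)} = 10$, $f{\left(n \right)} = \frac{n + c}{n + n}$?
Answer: $- \frac{561537}{16} \approx -35096.0$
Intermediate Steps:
$c = \frac{23}{8}$ ($c = 4 - \frac{9}{8} = \frac{23}{8} \approx 2.875$)
$f{\left(n \right)} = \frac{\frac{23}{8} + n}{2 n}$ ($f{\left(n \right)} = \frac{n + \frac{23}{8}}{n + n} = \frac{\frac{23}{8} + n}{2 n}$)
$f{\left(-1 \right)} \left(-11 + F{\left(6 \right)}\right) - 35097 = \frac{23 + 8 \left(-1\right)}{16 \left(-1\right)} \left(-11 + 10\right) - 35097 = \frac{1}{16} \left(-1\right) \left(23 - 8\right) \left(-1\right) - 35097 = \frac{1}{16} \left(-1\right) 15 \left(-1\right) - 35097 = \left(- \frac{15}{16}\right) \left(-1\right) - 35097 = \frac{15}{16} - 35097 = - \frac{561537}{16}$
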